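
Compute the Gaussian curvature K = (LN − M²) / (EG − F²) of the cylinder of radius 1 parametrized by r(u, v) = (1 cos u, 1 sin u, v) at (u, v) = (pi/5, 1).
K = 0

Coefficients of the first fundamental form: E = 1, F = 0, G = 1.
Coefficients of the second fundamental form: L = -1, M = 0, N = 0.
Assemble K = (LN − M²)/(EG − F²) = 0. At (u, v) = (pi/5, 1): K = 0.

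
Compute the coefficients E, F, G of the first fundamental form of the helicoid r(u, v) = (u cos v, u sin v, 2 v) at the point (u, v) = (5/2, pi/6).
E = 1;  F = 0;  G = 41/4

Partials: r_u = (cos(v), sin(v), 0), r_v = (-u*sin(v), u*cos(v), 2). As functions of (u, v):
  E = r_u · r_u = 1,
  F = r_u · r_v = 0,
  G = r_v · r_v = u^2 + 4.
Evaluating at (u, v) = (5/2, pi/6): E = 1, F = 0, G = 41/4.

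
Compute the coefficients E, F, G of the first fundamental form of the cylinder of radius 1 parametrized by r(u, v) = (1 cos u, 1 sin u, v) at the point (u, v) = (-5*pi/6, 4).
E = 1;  F = 0;  G = 1

Partials: r_u = (-sin(u), cos(u), 0), r_v = (0, 0, 1). As functions of (u, v):
  E = r_u · r_u = 1,
  F = r_u · r_v = 0,
  G = r_v · r_v = 1.
Evaluating at (u, v) = (-5*pi/6, 4): E = 1, F = 0, G = 1.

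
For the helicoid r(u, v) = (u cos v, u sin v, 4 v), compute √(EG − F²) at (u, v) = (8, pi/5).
√(EG − F²)|_{(8, pi/5)} = 4*sqrt(5)

E = 1, F = 0, G = u^2 + 16; EG − F² = u^2 + 16; √(EG − F²) = sqrt(u^2 + 16). At the given point: 4*sqrt(5).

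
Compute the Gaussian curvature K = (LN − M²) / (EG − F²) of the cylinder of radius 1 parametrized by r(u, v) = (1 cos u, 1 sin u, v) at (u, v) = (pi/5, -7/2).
K = 0

Coefficients of the first fundamental form: E = 1, F = 0, G = 1.
Coefficients of the second fundamental form: L = -1, M = 0, N = 0.
Assemble K = (LN − M²)/(EG − F²) = 0. At (u, v) = (pi/5, -7/2): K = 0.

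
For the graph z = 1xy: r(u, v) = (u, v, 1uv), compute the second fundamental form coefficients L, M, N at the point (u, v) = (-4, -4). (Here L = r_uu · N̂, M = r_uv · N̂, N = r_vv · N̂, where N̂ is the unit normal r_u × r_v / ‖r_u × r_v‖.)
L = 0;  M = sqrt(33)/33;  N = 0

Compute the unit normal N̂(u, v) = (-v/sqrt(u^2 + v^2 + 1), -u/sqrt(u^2 + v^2 + 1), 1/sqrt(u^2 + v^2 + 1)), and the second partials r_uu, r_uv, r_vv. Take dot products:
  L(u, v) = r_uu · N̂ = 0,
  M(u, v) = r_uv · N̂ = 1/sqrt(u^2 + v^2 + 1),
  N(u, v) = r_vv · N̂ = 0.
Evaluating at (u, v) = (-4, -4):
  L = 0, M = sqrt(33)/33, N = 0.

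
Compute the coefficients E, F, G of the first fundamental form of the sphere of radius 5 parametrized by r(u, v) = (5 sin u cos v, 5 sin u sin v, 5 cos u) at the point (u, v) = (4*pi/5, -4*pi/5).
E = 25;  F = 0;  G = 125/8 - 25*sqrt(5)/8

Partials: r_u = (5*cos(u)*cos(v), 5*sin(v)*cos(u), -5*sin(u)), r_v = (-5*sin(u)*sin(v), 5*sin(u)*cos(v), 0). As functions of (u, v):
  E = r_u · r_u = 25,
  F = r_u · r_v = 0,
  G = r_v · r_v = 25*sin(u)^2.
Evaluating at (u, v) = (4*pi/5, -4*pi/5): E = 25, F = 0, G = 125/8 - 25*sqrt(5)/8.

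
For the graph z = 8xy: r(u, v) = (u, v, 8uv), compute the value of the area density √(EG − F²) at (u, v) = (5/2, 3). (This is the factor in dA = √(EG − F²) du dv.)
√(EG − F²)|_{(5/2, 3)} = sqrt(977)

E = 64*v^2 + 1, F = 64*u*v, G = 64*u^2 + 1, so EG − F² = 64*u^2 + 64*v^2 + 1. Taking the positive square root: √(EG − F²) = sqrt(64*u^2 + 64*v^2 + 1). At (u, v) = (5/2, 3): sqrt(977).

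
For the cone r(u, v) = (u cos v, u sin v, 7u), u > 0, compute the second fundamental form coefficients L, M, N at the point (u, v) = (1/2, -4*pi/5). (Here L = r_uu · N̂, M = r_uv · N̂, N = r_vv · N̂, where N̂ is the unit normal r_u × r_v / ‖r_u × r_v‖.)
L = 0;  M = 0;  N = 7*sqrt(2)/20

Compute the unit normal N̂(u, v) = (-7*sqrt(2)*u*cos(v)/(10*Abs(u)), -7*sqrt(2)*u*sin(v)/(10*Abs(u)), sqrt(2)*u/(10*Abs(u))), and the second partials r_uu, r_uv, r_vv. Take dot products:
  L(u, v) = r_uu · N̂ = 0,
  M(u, v) = r_uv · N̂ = 0,
  N(u, v) = r_vv · N̂ = 7*sqrt(2)*u^2/(10*Abs(u)).
Evaluating at (u, v) = (1/2, -4*pi/5):
  L = 0, M = 0, N = 7*sqrt(2)/20.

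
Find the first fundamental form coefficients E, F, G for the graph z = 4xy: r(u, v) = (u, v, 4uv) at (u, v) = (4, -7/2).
E = 197;  F = -224;  G = 257

Partials: r_u = (1, 0, 4*v), r_v = (0, 1, 4*u). As functions of (u, v):
  E = r_u · r_u = 16*v^2 + 1,
  F = r_u · r_v = 16*u*v,
  G = r_v · r_v = 16*u^2 + 1.
Evaluating at (u, v) = (4, -7/2): E = 197, F = -224, G = 257.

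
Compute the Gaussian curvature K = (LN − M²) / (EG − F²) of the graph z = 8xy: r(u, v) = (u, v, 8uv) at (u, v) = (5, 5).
K = -64/10246401

Coefficients of the first fundamental form: E = 64*v^2 + 1, F = 64*u*v, G = 64*u^2 + 1.
Coefficients of the second fundamental form: L = 0, M = 8/sqrt(64*u^2 + 64*v^2 + 1), N = 0.
Assemble K = (LN − M²)/(EG − F²) = -64/(4096*u^4 + 8192*u^2*v^2 + 128*u^2 + 4096*v^4 + 128*v^2 + 1). At (u, v) = (5, 5): K = -64/10246401.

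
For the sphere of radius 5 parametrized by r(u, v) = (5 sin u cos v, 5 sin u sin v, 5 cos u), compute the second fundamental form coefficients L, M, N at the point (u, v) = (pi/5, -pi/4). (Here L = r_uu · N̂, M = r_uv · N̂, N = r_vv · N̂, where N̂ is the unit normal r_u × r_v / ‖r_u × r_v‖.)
L = -5;  M = 0;  N = -25/8 + 5*sqrt(5)/8

Compute the unit normal N̂(u, v) = (sin(u)^2*cos(v)/Abs(sin(u)), sin(u)^2*sin(v)/Abs(sin(u)), sin(2*u)/(2*Abs(sin(u)))), and the second partials r_uu, r_uv, r_vv. Take dot products:
  L(u, v) = r_uu · N̂ = -5*sin(u)/Abs(sin(u)),
  M(u, v) = r_uv · N̂ = 0,
  N(u, v) = r_vv · N̂ = -5*sin(u)^3/Abs(sin(u)).
Evaluating at (u, v) = (pi/5, -pi/4):
  L = -5, M = 0, N = -25/8 + 5*sqrt(5)/8.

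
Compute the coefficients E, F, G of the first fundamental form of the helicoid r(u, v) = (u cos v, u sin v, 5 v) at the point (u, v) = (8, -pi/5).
E = 1;  F = 0;  G = 89

Partials: r_u = (cos(v), sin(v), 0), r_v = (-u*sin(v), u*cos(v), 5). As functions of (u, v):
  E = r_u · r_u = 1,
  F = r_u · r_v = 0,
  G = r_v · r_v = u^2 + 25.
Evaluating at (u, v) = (8, -pi/5): E = 1, F = 0, G = 89.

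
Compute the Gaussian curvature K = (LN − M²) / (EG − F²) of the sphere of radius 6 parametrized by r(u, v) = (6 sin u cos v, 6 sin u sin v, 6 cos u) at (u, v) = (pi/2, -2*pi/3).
K = 1/36

Coefficients of the first fundamental form: E = 36, F = 0, G = 36*sin(u)^2.
Coefficients of the second fundamental form: L = -6*sin(u)/Abs(sin(u)), M = 0, N = -6*sin(u)^3/Abs(sin(u)).
Assemble K = (LN − M²)/(EG − F²) = 1/36. At (u, v) = (pi/2, -2*pi/3): K = 1/36.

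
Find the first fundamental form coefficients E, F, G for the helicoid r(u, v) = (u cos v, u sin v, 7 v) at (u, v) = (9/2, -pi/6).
E = 1;  F = 0;  G = 277/4

Partials: r_u = (cos(v), sin(v), 0), r_v = (-u*sin(v), u*cos(v), 7). As functions of (u, v):
  E = r_u · r_u = 1,
  F = r_u · r_v = 0,
  G = r_v · r_v = u^2 + 49.
Evaluating at (u, v) = (9/2, -pi/6): E = 1, F = 0, G = 277/4.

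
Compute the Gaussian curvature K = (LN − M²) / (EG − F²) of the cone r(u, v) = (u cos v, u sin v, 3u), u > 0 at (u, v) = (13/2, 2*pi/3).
K = 0

Coefficients of the first fundamental form: E = 10, F = 0, G = u^2.
Coefficients of the second fundamental form: L = 0, M = 0, N = 3*sqrt(10)*u^2/(10*Abs(u)).
Assemble K = (LN − M²)/(EG − F²) = 0. At (u, v) = (13/2, 2*pi/3): K = 0.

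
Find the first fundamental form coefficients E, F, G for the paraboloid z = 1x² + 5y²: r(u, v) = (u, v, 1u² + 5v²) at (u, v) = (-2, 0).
E = 17;  F = 0;  G = 1

Partials: r_u = (1, 0, 2*u), r_v = (0, 1, 10*v). As functions of (u, v):
  E = r_u · r_u = 4*u^2 + 1,
  F = r_u · r_v = 20*u*v,
  G = r_v · r_v = 100*v^2 + 1.
Evaluating at (u, v) = (-2, 0): E = 17, F = 0, G = 1.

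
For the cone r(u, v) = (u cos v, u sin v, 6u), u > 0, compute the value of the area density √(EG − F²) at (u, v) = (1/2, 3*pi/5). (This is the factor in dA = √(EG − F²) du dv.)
√(EG − F²)|_{(1/2, 3*pi/5)} = sqrt(37)/2

E = 37, F = 0, G = u^2, so EG − F² = 37*u^2. Taking the positive square root: √(EG − F²) = sqrt(37)*Abs(u). At (u, v) = (1/2, 3*pi/5): sqrt(37)/2.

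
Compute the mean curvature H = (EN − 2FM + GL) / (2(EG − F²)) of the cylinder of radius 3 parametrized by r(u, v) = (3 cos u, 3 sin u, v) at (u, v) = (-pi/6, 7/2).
H = -1/6

With E = 9, F = 0, G = 1, L = -3, M = 0, N = 0, assemble
  H = (EN − 2FM + GL) / (2(EG − F²)) = -1/6.
At (u, v) = (-pi/6, 7/2): H = -1/6.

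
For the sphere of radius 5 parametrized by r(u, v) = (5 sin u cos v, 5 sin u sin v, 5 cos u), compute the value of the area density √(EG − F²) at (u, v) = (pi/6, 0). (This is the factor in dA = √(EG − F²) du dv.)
√(EG − F²)|_{(pi/6, 0)} = 25/2

E = 25, F = 0, G = 25*sin(u)^2, so EG − F² = 625*sin(u)^2. Taking the positive square root: √(EG − F²) = 25*Abs(sin(u)). At (u, v) = (pi/6, 0): 25/2.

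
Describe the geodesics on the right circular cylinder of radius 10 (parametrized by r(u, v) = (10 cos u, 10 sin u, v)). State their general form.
The cylinder is flat (K = 0) and locally isometric to the plane via the development (u, v) ↦ (10 u, v). Geodesics are the pre-images of straight lines: circles (v constant), vertical lines (u constant), and helices (v = c · u + d) for constants c, d.

A right cylinder has E = 10², F = 0, G = 1, so EG − F² = 10², and L = −10, M = N = 0, giving K = (LN − M²)/(EG − F²) = 0 everywhere. A flat surface is locally isometric to the Euclidean plane via the map (u, v) ↦ (10 u, v). Straight lines in the (x̃, ỹ) plane pull back to: (a) horizontal circles (v = const), (b) vertical generators (u = const), and (c) helices (10 u tan θ = v, i.e. v = c · u + d).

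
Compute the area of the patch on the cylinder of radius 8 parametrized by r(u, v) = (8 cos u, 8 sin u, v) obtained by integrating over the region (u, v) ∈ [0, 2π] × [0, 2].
Area = 32*pi

Area = ∫∫ √(EG − F²) du dv with √(EG − F²) = 8. Integrating over [0, 2π] × [0, 2] gives 32*pi.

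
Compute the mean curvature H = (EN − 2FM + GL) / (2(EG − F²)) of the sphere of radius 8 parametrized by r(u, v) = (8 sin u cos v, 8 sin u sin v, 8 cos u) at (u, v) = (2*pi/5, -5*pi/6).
H = -1/8

With E = 64, F = 0, G = 64*sin(u)^2, L = -8*sin(u)/Abs(sin(u)), M = 0, N = -8*sin(u)^3/Abs(sin(u)), assemble
  H = (EN − 2FM + GL) / (2(EG − F²)) = -sin(u)/(8*Abs(sin(u))).
At (u, v) = (2*pi/5, -5*pi/6): H = -1/8.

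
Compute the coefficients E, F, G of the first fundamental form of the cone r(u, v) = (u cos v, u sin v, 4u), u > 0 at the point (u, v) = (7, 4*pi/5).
E = 17;  F = 0;  G = 49

Partials: r_u = (cos(v), sin(v), 4), r_v = (-u*sin(v), u*cos(v), 0). As functions of (u, v):
  E = r_u · r_u = 17,
  F = r_u · r_v = 0,
  G = r_v · r_v = u^2.
Evaluating at (u, v) = (7, 4*pi/5): E = 17, F = 0, G = 49.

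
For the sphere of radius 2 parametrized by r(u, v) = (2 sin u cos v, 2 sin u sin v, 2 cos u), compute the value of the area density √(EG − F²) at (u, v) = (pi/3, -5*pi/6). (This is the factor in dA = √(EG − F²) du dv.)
√(EG − F²)|_{(pi/3, -5*pi/6)} = 2*sqrt(3)

E = 4, F = 0, G = 4*sin(u)^2, so EG − F² = 16*sin(u)^2. Taking the positive square root: √(EG − F²) = 4*Abs(sin(u)). At (u, v) = (pi/3, -5*pi/6): 2*sqrt(3).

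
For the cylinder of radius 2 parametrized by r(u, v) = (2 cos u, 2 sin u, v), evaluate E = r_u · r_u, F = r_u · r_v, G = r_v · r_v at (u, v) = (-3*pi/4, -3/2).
E = 4;  F = 0;  G = 1

Partials: r_u = (-2*sin(u), 2*cos(u), 0), r_v = (0, 0, 1). As functions of (u, v):
  E = r_u · r_u = 4,
  F = r_u · r_v = 0,
  G = r_v · r_v = 1.
Evaluating at (u, v) = (-3*pi/4, -3/2): E = 4, F = 0, G = 1.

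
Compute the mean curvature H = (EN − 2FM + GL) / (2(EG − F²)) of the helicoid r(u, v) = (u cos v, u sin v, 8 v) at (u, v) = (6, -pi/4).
H = 0

With E = 1, F = 0, G = u^2 + 64, L = 0, M = -8/sqrt(u^2 + 64), N = 0, assemble
  H = (EN − 2FM + GL) / (2(EG − F²)) = 0.
At (u, v) = (6, -pi/4): H = 0.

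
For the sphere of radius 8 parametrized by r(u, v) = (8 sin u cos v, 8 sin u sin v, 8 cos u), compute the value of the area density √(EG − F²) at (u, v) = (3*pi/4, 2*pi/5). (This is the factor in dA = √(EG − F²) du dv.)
√(EG − F²)|_{(3*pi/4, 2*pi/5)} = 32*sqrt(2)

E = 64, F = 0, G = 64*sin(u)^2, so EG − F² = 4096*sin(u)^2. Taking the positive square root: √(EG − F²) = 64*Abs(sin(u)). At (u, v) = (3*pi/4, 2*pi/5): 32*sqrt(2).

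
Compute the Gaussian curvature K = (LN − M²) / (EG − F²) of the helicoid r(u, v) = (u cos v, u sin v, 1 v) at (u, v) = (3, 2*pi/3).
K = -1/100

Coefficients of the first fundamental form: E = 1, F = 0, G = u^2 + 1.
Coefficients of the second fundamental form: L = 0, M = -1/sqrt(u^2 + 1), N = 0.
Assemble K = (LN − M²)/(EG − F²) = -1/(u^2 + 1)^2. At (u, v) = (3, 2*pi/3): K = -1/100.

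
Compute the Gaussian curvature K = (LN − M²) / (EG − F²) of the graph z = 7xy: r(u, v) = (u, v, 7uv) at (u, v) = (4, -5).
K = -49/4040100

Coefficients of the first fundamental form: E = 49*v^2 + 1, F = 49*u*v, G = 49*u^2 + 1.
Coefficients of the second fundamental form: L = 0, M = 7/sqrt(49*u^2 + 49*v^2 + 1), N = 0.
Assemble K = (LN − M²)/(EG − F²) = -49/(2401*u^4 + 4802*u^2*v^2 + 98*u^2 + 2401*v^4 + 98*v^2 + 1). At (u, v) = (4, -5): K = -49/4040100.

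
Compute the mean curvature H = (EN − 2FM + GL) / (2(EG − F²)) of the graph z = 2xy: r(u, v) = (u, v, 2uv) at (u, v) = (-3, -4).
H = -96*sqrt(101)/10201

With E = 4*v^2 + 1, F = 4*u*v, G = 4*u^2 + 1, L = 0, M = 2/sqrt(4*u^2 + 4*v^2 + 1), N = 0, assemble
  H = (EN − 2FM + GL) / (2(EG − F²)) = -8*u*v/(4*u^2 + 4*v^2 + 1)^(3/2).
At (u, v) = (-3, -4): H = -96*sqrt(101)/10201.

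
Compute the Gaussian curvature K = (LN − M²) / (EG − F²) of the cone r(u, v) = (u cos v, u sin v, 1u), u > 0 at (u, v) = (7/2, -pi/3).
K = 0

Coefficients of the first fundamental form: E = 2, F = 0, G = u^2.
Coefficients of the second fundamental form: L = 0, M = 0, N = sqrt(2)*u^2/(2*Abs(u)).
Assemble K = (LN − M²)/(EG − F²) = 0. At (u, v) = (7/2, -pi/3): K = 0.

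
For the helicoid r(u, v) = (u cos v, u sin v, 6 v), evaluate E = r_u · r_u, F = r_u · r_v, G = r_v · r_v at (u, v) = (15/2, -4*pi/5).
E = 1;  F = 0;  G = 369/4

Partials: r_u = (cos(v), sin(v), 0), r_v = (-u*sin(v), u*cos(v), 6). As functions of (u, v):
  E = r_u · r_u = 1,
  F = r_u · r_v = 0,
  G = r_v · r_v = u^2 + 36.
Evaluating at (u, v) = (15/2, -4*pi/5): E = 1, F = 0, G = 369/4.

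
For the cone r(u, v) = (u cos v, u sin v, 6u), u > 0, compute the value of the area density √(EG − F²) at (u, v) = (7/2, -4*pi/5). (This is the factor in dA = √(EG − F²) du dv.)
√(EG − F²)|_{(7/2, -4*pi/5)} = 7*sqrt(37)/2

E = 37, F = 0, G = u^2, so EG − F² = 37*u^2. Taking the positive square root: √(EG − F²) = sqrt(37)*Abs(u). At (u, v) = (7/2, -4*pi/5): 7*sqrt(37)/2.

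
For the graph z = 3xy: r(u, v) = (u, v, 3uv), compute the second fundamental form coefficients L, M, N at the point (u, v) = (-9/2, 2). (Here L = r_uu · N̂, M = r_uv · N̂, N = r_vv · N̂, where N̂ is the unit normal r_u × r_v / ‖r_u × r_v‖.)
L = 0;  M = 6*sqrt(877)/877;  N = 0

Compute the unit normal N̂(u, v) = (-3*v/sqrt(9*u^2 + 9*v^2 + 1), -3*u/sqrt(9*u^2 + 9*v^2 + 1), 1/sqrt(9*u^2 + 9*v^2 + 1)), and the second partials r_uu, r_uv, r_vv. Take dot products:
  L(u, v) = r_uu · N̂ = 0,
  M(u, v) = r_uv · N̂ = 3/sqrt(9*u^2 + 9*v^2 + 1),
  N(u, v) = r_vv · N̂ = 0.
Evaluating at (u, v) = (-9/2, 2):
  L = 0, M = 6*sqrt(877)/877, N = 0.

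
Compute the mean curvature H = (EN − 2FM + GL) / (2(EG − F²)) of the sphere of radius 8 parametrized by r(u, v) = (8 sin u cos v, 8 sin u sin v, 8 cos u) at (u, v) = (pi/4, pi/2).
H = -1/8

With E = 64, F = 0, G = 64*sin(u)^2, L = -8*sin(u)/Abs(sin(u)), M = 0, N = -8*sin(u)^3/Abs(sin(u)), assemble
  H = (EN − 2FM + GL) / (2(EG − F²)) = -sin(u)/(8*Abs(sin(u))).
At (u, v) = (pi/4, pi/2): H = -1/8.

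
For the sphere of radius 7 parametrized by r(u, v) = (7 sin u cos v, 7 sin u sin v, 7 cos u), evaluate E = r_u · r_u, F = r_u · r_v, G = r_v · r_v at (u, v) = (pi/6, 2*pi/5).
E = 49;  F = 0;  G = 49/4

Partials: r_u = (7*cos(u)*cos(v), 7*sin(v)*cos(u), -7*sin(u)), r_v = (-7*sin(u)*sin(v), 7*sin(u)*cos(v), 0). As functions of (u, v):
  E = r_u · r_u = 49,
  F = r_u · r_v = 0,
  G = r_v · r_v = 49*sin(u)^2.
Evaluating at (u, v) = (pi/6, 2*pi/5): E = 49, F = 0, G = 49/4.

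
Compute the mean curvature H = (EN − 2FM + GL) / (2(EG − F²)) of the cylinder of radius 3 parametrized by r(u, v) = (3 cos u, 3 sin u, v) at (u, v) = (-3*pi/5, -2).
H = -1/6

With E = 9, F = 0, G = 1, L = -3, M = 0, N = 0, assemble
  H = (EN − 2FM + GL) / (2(EG − F²)) = -1/6.
At (u, v) = (-3*pi/5, -2): H = -1/6.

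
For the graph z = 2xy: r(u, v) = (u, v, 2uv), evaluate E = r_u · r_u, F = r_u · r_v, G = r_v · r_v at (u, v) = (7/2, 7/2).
E = 50;  F = 49;  G = 50

Partials: r_u = (1, 0, 2*v), r_v = (0, 1, 2*u). As functions of (u, v):
  E = r_u · r_u = 4*v^2 + 1,
  F = r_u · r_v = 4*u*v,
  G = r_v · r_v = 4*u^2 + 1.
Evaluating at (u, v) = (7/2, 7/2): E = 50, F = 49, G = 50.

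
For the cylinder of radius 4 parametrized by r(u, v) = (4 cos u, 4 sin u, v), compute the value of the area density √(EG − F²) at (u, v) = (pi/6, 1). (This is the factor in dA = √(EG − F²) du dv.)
√(EG − F²)|_{(pi/6, 1)} = 4

E = 16, F = 0, G = 1, so EG − F² = 16. Taking the positive square root: √(EG − F²) = 4. At (u, v) = (pi/6, 1): 4.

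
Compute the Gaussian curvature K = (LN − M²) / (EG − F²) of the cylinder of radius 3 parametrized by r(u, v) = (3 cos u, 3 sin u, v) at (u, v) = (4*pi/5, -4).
K = 0

Coefficients of the first fundamental form: E = 9, F = 0, G = 1.
Coefficients of the second fundamental form: L = -3, M = 0, N = 0.
Assemble K = (LN − M²)/(EG − F²) = 0. At (u, v) = (4*pi/5, -4): K = 0.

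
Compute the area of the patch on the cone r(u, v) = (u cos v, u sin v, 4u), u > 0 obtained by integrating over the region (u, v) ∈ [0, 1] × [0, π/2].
Area = sqrt(17)*pi/4

Area = ∫∫ √(EG − F²) du dv with √(EG − F²) = sqrt(17)*Abs(u). Integrating over [0, 1] × [0, π/2] gives sqrt(17)*pi/4.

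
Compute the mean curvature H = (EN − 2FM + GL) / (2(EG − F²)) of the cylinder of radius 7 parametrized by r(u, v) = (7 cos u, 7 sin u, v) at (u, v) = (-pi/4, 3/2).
H = -1/14

With E = 49, F = 0, G = 1, L = -7, M = 0, N = 0, assemble
  H = (EN − 2FM + GL) / (2(EG − F²)) = -1/14.
At (u, v) = (-pi/4, 3/2): H = -1/14.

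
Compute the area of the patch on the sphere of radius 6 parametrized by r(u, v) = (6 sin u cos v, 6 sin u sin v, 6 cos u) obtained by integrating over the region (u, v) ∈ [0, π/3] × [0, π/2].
Area = 9*pi

Area = ∫∫ √(EG − F²) du dv with √(EG − F²) = 36*Abs(sin(u)). Integrating over [0, π/3] × [0, π/2] gives 9*pi.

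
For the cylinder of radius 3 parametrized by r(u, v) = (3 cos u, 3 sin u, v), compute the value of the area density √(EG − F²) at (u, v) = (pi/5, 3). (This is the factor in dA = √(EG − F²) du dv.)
√(EG − F²)|_{(pi/5, 3)} = 3

E = 9, F = 0, G = 1, so EG − F² = 9. Taking the positive square root: √(EG − F²) = 3. At (u, v) = (pi/5, 3): 3.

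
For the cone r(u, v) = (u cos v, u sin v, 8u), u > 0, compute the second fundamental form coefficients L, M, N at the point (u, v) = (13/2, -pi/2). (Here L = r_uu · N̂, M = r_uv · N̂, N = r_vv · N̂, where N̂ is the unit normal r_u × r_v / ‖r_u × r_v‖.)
L = 0;  M = 0;  N = 4*sqrt(65)/5

Compute the unit normal N̂(u, v) = (-8*sqrt(65)*u*cos(v)/(65*Abs(u)), -8*sqrt(65)*u*sin(v)/(65*Abs(u)), sqrt(65)*u/(65*Abs(u))), and the second partials r_uu, r_uv, r_vv. Take dot products:
  L(u, v) = r_uu · N̂ = 0,
  M(u, v) = r_uv · N̂ = 0,
  N(u, v) = r_vv · N̂ = 8*sqrt(65)*u^2/(65*Abs(u)).
Evaluating at (u, v) = (13/2, -pi/2):
  L = 0, M = 0, N = 4*sqrt(65)/5.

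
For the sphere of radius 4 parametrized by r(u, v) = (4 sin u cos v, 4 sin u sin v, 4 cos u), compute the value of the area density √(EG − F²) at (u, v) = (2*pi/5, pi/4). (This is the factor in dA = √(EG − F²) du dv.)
√(EG − F²)|_{(2*pi/5, pi/4)} = 4*sqrt(2*sqrt(5) + 10)

E = 16, F = 0, G = 16*sin(u)^2, so EG − F² = 256*sin(u)^2. Taking the positive square root: √(EG − F²) = 16*Abs(sin(u)). At (u, v) = (2*pi/5, pi/4): 4*sqrt(2*sqrt(5) + 10).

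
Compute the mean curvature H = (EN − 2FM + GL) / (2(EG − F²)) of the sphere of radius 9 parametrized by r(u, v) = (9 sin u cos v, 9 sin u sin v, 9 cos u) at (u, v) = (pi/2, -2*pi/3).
H = -1/9

With E = 81, F = 0, G = 81*sin(u)^2, L = -9*sin(u)/Abs(sin(u)), M = 0, N = -9*sin(u)^3/Abs(sin(u)), assemble
  H = (EN − 2FM + GL) / (2(EG − F²)) = -sin(u)/(9*Abs(sin(u))).
At (u, v) = (pi/2, -2*pi/3): H = -1/9.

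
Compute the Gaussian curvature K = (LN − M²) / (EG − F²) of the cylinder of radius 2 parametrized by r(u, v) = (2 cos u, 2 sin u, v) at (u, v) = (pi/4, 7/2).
K = 0

Coefficients of the first fundamental form: E = 4, F = 0, G = 1.
Coefficients of the second fundamental form: L = -2, M = 0, N = 0.
Assemble K = (LN − M²)/(EG − F²) = 0. At (u, v) = (pi/4, 7/2): K = 0.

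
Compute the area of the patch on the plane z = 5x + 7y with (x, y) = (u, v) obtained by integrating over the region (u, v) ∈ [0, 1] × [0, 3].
Area = 15*sqrt(3)

Area = ∫∫ √(EG − F²) du dv with √(EG − F²) = 5*sqrt(3). Integrating over [0, 1] × [0, 3] gives 15*sqrt(3).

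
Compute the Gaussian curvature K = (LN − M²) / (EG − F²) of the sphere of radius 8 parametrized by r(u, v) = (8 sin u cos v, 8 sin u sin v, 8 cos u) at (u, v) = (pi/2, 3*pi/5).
K = 1/64

Coefficients of the first fundamental form: E = 64, F = 0, G = 64*sin(u)^2.
Coefficients of the second fundamental form: L = -8*sin(u)/Abs(sin(u)), M = 0, N = -8*sin(u)^3/Abs(sin(u)).
Assemble K = (LN − M²)/(EG − F²) = 1/64. At (u, v) = (pi/2, 3*pi/5): K = 1/64.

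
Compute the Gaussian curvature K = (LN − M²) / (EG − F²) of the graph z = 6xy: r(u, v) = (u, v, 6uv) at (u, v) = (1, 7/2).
K = -9/57121

Coefficients of the first fundamental form: E = 36*v^2 + 1, F = 36*u*v, G = 36*u^2 + 1.
Coefficients of the second fundamental form: L = 0, M = 6/sqrt(36*u^2 + 36*v^2 + 1), N = 0.
Assemble K = (LN − M²)/(EG − F²) = -36/(1296*u^4 + 2592*u^2*v^2 + 72*u^2 + 1296*v^4 + 72*v^2 + 1). At (u, v) = (1, 7/2): K = -9/57121.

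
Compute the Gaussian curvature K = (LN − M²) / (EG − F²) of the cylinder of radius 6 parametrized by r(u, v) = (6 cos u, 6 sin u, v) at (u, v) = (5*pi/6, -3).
K = 0

Coefficients of the first fundamental form: E = 36, F = 0, G = 1.
Coefficients of the second fundamental form: L = -6, M = 0, N = 0.
Assemble K = (LN − M²)/(EG − F²) = 0. At (u, v) = (5*pi/6, -3): K = 0.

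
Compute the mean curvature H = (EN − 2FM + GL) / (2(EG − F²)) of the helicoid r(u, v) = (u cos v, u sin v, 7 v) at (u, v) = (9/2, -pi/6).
H = 0

With E = 1, F = 0, G = u^2 + 49, L = 0, M = -7/sqrt(u^2 + 49), N = 0, assemble
  H = (EN − 2FM + GL) / (2(EG − F²)) = 0.
At (u, v) = (9/2, -pi/6): H = 0.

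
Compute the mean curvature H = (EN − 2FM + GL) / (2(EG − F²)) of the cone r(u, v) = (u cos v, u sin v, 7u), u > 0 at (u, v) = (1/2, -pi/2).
H = 7*sqrt(2)/10

With E = 50, F = 0, G = u^2, L = 0, M = 0, N = 7*sqrt(2)*u^2/(10*Abs(u)), assemble
  H = (EN − 2FM + GL) / (2(EG − F²)) = 7*sqrt(2)/(20*Abs(u)).
At (u, v) = (1/2, -pi/2): H = 7*sqrt(2)/10.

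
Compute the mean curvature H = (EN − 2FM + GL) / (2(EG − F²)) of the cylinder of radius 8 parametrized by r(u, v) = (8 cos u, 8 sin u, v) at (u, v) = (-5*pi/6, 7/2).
H = -1/16

With E = 64, F = 0, G = 1, L = -8, M = 0, N = 0, assemble
  H = (EN − 2FM + GL) / (2(EG − F²)) = -1/16.
At (u, v) = (-5*pi/6, 7/2): H = -1/16.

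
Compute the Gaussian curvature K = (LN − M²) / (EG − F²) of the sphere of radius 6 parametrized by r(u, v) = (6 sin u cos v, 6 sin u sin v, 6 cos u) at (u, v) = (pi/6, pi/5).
K = 1/36

Coefficients of the first fundamental form: E = 36, F = 0, G = 36*sin(u)^2.
Coefficients of the second fundamental form: L = -6*sin(u)/Abs(sin(u)), M = 0, N = -6*sin(u)^3/Abs(sin(u)).
Assemble K = (LN − M²)/(EG − F²) = 1/36. At (u, v) = (pi/6, pi/5): K = 1/36.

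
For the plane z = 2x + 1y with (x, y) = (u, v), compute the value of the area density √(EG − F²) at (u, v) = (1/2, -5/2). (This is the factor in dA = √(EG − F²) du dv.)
√(EG − F²)|_{(1/2, -5/2)} = sqrt(6)

E = 5, F = 2, G = 2, so EG − F² = 6. Taking the positive square root: √(EG − F²) = sqrt(6). At (u, v) = (1/2, -5/2): sqrt(6).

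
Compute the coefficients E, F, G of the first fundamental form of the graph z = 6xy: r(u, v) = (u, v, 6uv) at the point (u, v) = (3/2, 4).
E = 577;  F = 216;  G = 82

Partials: r_u = (1, 0, 6*v), r_v = (0, 1, 6*u). As functions of (u, v):
  E = r_u · r_u = 36*v^2 + 1,
  F = r_u · r_v = 36*u*v,
  G = r_v · r_v = 36*u^2 + 1.
Evaluating at (u, v) = (3/2, 4): E = 577, F = 216, G = 82.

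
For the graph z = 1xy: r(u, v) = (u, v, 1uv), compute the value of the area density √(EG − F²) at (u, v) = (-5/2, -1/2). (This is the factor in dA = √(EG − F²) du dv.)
√(EG − F²)|_{(-5/2, -1/2)} = sqrt(30)/2

E = v^2 + 1, F = u*v, G = u^2 + 1, so EG − F² = u^2 + v^2 + 1. Taking the positive square root: √(EG − F²) = sqrt(u^2 + v^2 + 1). At (u, v) = (-5/2, -1/2): sqrt(30)/2.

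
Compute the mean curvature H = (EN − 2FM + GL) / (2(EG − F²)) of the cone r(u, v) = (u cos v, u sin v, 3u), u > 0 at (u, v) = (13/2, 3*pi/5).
H = 3*sqrt(10)/130

With E = 10, F = 0, G = u^2, L = 0, M = 0, N = 3*sqrt(10)*u^2/(10*Abs(u)), assemble
  H = (EN − 2FM + GL) / (2(EG − F²)) = 3*sqrt(10)/(20*Abs(u)).
At (u, v) = (13/2, 3*pi/5): H = 3*sqrt(10)/130.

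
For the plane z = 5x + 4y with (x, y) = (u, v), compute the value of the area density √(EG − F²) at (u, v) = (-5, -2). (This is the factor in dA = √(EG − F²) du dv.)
√(EG − F²)|_{(-5, -2)} = sqrt(42)

E = 26, F = 20, G = 17, so EG − F² = 42. Taking the positive square root: √(EG − F²) = sqrt(42). At (u, v) = (-5, -2): sqrt(42).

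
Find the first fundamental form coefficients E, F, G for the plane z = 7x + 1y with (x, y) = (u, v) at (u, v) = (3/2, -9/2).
E = 50;  F = 7;  G = 2

Partials: r_u = (1, 0, 7), r_v = (0, 1, 1). As functions of (u, v):
  E = r_u · r_u = 50,
  F = r_u · r_v = 7,
  G = r_v · r_v = 2.
Evaluating at (u, v) = (3/2, -9/2): E = 50, F = 7, G = 2.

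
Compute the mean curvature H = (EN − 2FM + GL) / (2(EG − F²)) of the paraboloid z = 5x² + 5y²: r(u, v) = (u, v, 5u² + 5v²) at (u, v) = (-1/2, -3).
H = 4635*sqrt(926)/857476

With E = 100*u^2 + 1, F = 100*u*v, G = 100*v^2 + 1, L = 10/sqrt(100*u^2 + 100*v^2 + 1), M = 0, N = 10/sqrt(100*u^2 + 100*v^2 + 1), assemble
  H = (EN − 2FM + GL) / (2(EG − F²)) = 10*(50*u^2 + 50*v^2 + 1)/(100*u^2 + 100*v^2 + 1)^(3/2).
At (u, v) = (-1/2, -3): H = 4635*sqrt(926)/857476.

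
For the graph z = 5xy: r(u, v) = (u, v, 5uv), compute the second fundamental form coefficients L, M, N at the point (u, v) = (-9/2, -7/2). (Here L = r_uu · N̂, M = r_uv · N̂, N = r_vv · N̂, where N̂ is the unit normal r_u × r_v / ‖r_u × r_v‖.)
L = 0;  M = 5*sqrt(3254)/1627;  N = 0

Compute the unit normal N̂(u, v) = (-5*v/sqrt(25*u^2 + 25*v^2 + 1), -5*u/sqrt(25*u^2 + 25*v^2 + 1), 1/sqrt(25*u^2 + 25*v^2 + 1)), and the second partials r_uu, r_uv, r_vv. Take dot products:
  L(u, v) = r_uu · N̂ = 0,
  M(u, v) = r_uv · N̂ = 5/sqrt(25*u^2 + 25*v^2 + 1),
  N(u, v) = r_vv · N̂ = 0.
Evaluating at (u, v) = (-9/2, -7/2):
  L = 0, M = 5*sqrt(3254)/1627, N = 0.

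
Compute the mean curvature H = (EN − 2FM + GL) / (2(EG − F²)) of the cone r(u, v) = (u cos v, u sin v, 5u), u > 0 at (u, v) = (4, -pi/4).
H = 5*sqrt(26)/208

With E = 26, F = 0, G = u^2, L = 0, M = 0, N = 5*sqrt(26)*u^2/(26*Abs(u)), assemble
  H = (EN − 2FM + GL) / (2(EG − F²)) = 5*sqrt(26)/(52*Abs(u)).
At (u, v) = (4, -pi/4): H = 5*sqrt(26)/208.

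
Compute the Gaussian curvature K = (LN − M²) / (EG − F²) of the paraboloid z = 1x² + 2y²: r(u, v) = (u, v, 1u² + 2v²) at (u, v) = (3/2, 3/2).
K = 2/529

Coefficients of the first fundamental form: E = 4*u^2 + 1, F = 8*u*v, G = 16*v^2 + 1.
Coefficients of the second fundamental form: L = 2/sqrt(4*u^2 + 16*v^2 + 1), M = 0, N = 4/sqrt(4*u^2 + 16*v^2 + 1).
Assemble K = (LN − M²)/(EG − F²) = 8/(16*u^4 + 128*u^2*v^2 + 8*u^2 + 256*v^4 + 32*v^2 + 1). At (u, v) = (3/2, 3/2): K = 2/529.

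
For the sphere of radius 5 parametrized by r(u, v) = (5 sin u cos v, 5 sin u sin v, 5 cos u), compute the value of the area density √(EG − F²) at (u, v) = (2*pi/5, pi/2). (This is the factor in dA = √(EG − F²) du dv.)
√(EG − F²)|_{(2*pi/5, pi/2)} = 25*sqrt(2*sqrt(5) + 10)/4

E = 25, F = 0, G = 25*sin(u)^2, so EG − F² = 625*sin(u)^2. Taking the positive square root: √(EG − F²) = 25*Abs(sin(u)). At (u, v) = (2*pi/5, pi/2): 25*sqrt(2*sqrt(5) + 10)/4.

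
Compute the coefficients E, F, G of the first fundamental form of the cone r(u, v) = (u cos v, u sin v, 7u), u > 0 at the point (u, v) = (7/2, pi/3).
E = 50;  F = 0;  G = 49/4

Partials: r_u = (cos(v), sin(v), 7), r_v = (-u*sin(v), u*cos(v), 0). As functions of (u, v):
  E = r_u · r_u = 50,
  F = r_u · r_v = 0,
  G = r_v · r_v = u^2.
Evaluating at (u, v) = (7/2, pi/3): E = 50, F = 0, G = 49/4.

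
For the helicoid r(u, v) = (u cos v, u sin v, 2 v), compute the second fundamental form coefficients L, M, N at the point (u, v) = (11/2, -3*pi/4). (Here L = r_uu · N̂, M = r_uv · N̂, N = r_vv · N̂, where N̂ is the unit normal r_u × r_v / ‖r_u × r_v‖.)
L = 0;  M = -4*sqrt(137)/137;  N = 0

Compute the unit normal N̂(u, v) = (2*sin(v)/sqrt(u^2 + 4), -2*cos(v)/sqrt(u^2 + 4), u/sqrt(u^2 + 4)), and the second partials r_uu, r_uv, r_vv. Take dot products:
  L(u, v) = r_uu · N̂ = 0,
  M(u, v) = r_uv · N̂ = -2/sqrt(u^2 + 4),
  N(u, v) = r_vv · N̂ = 0.
Evaluating at (u, v) = (11/2, -3*pi/4):
  L = 0, M = -4*sqrt(137)/137, N = 0.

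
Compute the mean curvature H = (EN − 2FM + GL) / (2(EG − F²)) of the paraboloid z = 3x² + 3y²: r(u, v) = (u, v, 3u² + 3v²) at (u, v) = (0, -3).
H = 978*sqrt(13)/21125

With E = 36*u^2 + 1, F = 36*u*v, G = 36*v^2 + 1, L = 6/sqrt(36*u^2 + 36*v^2 + 1), M = 0, N = 6/sqrt(36*u^2 + 36*v^2 + 1), assemble
  H = (EN − 2FM + GL) / (2(EG − F²)) = 6*(18*u^2 + 18*v^2 + 1)/(36*u^2 + 36*v^2 + 1)^(3/2).
At (u, v) = (0, -3): H = 978*sqrt(13)/21125.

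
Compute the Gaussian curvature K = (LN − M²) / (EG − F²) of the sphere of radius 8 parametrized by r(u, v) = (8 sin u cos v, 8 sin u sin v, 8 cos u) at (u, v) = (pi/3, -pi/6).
K = 1/64

Coefficients of the first fundamental form: E = 64, F = 0, G = 64*sin(u)^2.
Coefficients of the second fundamental form: L = -8*sin(u)/Abs(sin(u)), M = 0, N = -8*sin(u)^3/Abs(sin(u)).
Assemble K = (LN − M²)/(EG − F²) = 1/64. At (u, v) = (pi/3, -pi/6): K = 1/64.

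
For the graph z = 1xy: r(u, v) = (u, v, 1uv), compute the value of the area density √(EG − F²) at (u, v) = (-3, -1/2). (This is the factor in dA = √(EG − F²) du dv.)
√(EG − F²)|_{(-3, -1/2)} = sqrt(41)/2

E = v^2 + 1, F = u*v, G = u^2 + 1, so EG − F² = u^2 + v^2 + 1. Taking the positive square root: √(EG − F²) = sqrt(u^2 + v^2 + 1). At (u, v) = (-3, -1/2): sqrt(41)/2.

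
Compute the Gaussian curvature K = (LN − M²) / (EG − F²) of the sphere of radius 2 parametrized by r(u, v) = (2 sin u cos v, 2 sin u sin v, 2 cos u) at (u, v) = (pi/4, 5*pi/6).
K = 1/4

Coefficients of the first fundamental form: E = 4, F = 0, G = 4*sin(u)^2.
Coefficients of the second fundamental form: L = -2*sin(u)/Abs(sin(u)), M = 0, N = -2*sin(u)^3/Abs(sin(u)).
Assemble K = (LN − M²)/(EG − F²) = 1/4. At (u, v) = (pi/4, 5*pi/6): K = 1/4.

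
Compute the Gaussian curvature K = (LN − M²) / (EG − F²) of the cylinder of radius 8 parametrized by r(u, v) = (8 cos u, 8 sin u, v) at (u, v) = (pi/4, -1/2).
K = 0

Coefficients of the first fundamental form: E = 64, F = 0, G = 1.
Coefficients of the second fundamental form: L = -8, M = 0, N = 0.
Assemble K = (LN − M²)/(EG − F²) = 0. At (u, v) = (pi/4, -1/2): K = 0.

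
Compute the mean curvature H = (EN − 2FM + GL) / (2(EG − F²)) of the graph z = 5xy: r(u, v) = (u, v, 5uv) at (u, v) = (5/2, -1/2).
H = 625*sqrt(654)/213858

With E = 25*v^2 + 1, F = 25*u*v, G = 25*u^2 + 1, L = 0, M = 5/sqrt(25*u^2 + 25*v^2 + 1), N = 0, assemble
  H = (EN − 2FM + GL) / (2(EG − F²)) = -125*u*v/(25*u^2 + 25*v^2 + 1)^(3/2).
At (u, v) = (5/2, -1/2): H = 625*sqrt(654)/213858.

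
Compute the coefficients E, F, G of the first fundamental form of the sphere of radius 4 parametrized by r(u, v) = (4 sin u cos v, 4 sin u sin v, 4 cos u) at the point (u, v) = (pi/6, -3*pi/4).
E = 16;  F = 0;  G = 4

Partials: r_u = (4*cos(u)*cos(v), 4*sin(v)*cos(u), -4*sin(u)), r_v = (-4*sin(u)*sin(v), 4*sin(u)*cos(v), 0). As functions of (u, v):
  E = r_u · r_u = 16,
  F = r_u · r_v = 0,
  G = r_v · r_v = 16*sin(u)^2.
Evaluating at (u, v) = (pi/6, -3*pi/4): E = 16, F = 0, G = 4.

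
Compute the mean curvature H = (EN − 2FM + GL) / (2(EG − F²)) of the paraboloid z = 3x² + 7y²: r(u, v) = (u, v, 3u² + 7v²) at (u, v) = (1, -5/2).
H = 3937*sqrt(1262)/1592644

With E = 36*u^2 + 1, F = 84*u*v, G = 196*v^2 + 1, L = 6/sqrt(36*u^2 + 196*v^2 + 1), M = 0, N = 14/sqrt(36*u^2 + 196*v^2 + 1), assemble
  H = (EN − 2FM + GL) / (2(EG − F²)) = 2*(126*u^2 + 294*v^2 + 5)/(36*u^2 + 196*v^2 + 1)^(3/2).
At (u, v) = (1, -5/2): H = 3937*sqrt(1262)/1592644.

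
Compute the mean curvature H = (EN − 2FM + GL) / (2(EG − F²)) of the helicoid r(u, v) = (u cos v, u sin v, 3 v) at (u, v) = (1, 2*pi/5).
H = 0

With E = 1, F = 0, G = u^2 + 9, L = 0, M = -3/sqrt(u^2 + 9), N = 0, assemble
  H = (EN − 2FM + GL) / (2(EG − F²)) = 0.
At (u, v) = (1, 2*pi/5): H = 0.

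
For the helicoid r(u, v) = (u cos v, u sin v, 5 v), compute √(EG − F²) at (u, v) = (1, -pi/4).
√(EG − F²)|_{(1, -pi/4)} = sqrt(26)

E = 1, F = 0, G = u^2 + 25; EG − F² = u^2 + 25; √(EG − F²) = sqrt(u^2 + 25). At the given point: sqrt(26).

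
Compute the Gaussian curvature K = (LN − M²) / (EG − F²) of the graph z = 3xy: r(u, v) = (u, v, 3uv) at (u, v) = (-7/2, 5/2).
K = -36/112225

Coefficients of the first fundamental form: E = 9*v^2 + 1, F = 9*u*v, G = 9*u^2 + 1.
Coefficients of the second fundamental form: L = 0, M = 3/sqrt(9*u^2 + 9*v^2 + 1), N = 0.
Assemble K = (LN − M²)/(EG − F²) = -9/(81*u^4 + 162*u^2*v^2 + 18*u^2 + 81*v^4 + 18*v^2 + 1). At (u, v) = (-7/2, 5/2): K = -36/112225.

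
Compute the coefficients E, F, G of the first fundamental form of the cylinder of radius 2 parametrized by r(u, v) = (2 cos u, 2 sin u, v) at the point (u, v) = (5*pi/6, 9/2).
E = 4;  F = 0;  G = 1

Partials: r_u = (-2*sin(u), 2*cos(u), 0), r_v = (0, 0, 1). As functions of (u, v):
  E = r_u · r_u = 4,
  F = r_u · r_v = 0,
  G = r_v · r_v = 1.
Evaluating at (u, v) = (5*pi/6, 9/2): E = 4, F = 0, G = 1.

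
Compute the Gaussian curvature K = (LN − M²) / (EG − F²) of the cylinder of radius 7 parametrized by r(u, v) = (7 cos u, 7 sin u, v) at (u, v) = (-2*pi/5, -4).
K = 0

Coefficients of the first fundamental form: E = 49, F = 0, G = 1.
Coefficients of the second fundamental form: L = -7, M = 0, N = 0.
Assemble K = (LN − M²)/(EG − F²) = 0. At (u, v) = (-2*pi/5, -4): K = 0.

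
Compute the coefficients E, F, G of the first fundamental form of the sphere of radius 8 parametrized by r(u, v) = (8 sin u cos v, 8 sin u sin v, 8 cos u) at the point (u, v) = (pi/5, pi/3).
E = 64;  F = 0;  G = 40 - 8*sqrt(5)

Partials: r_u = (8*cos(u)*cos(v), 8*sin(v)*cos(u), -8*sin(u)), r_v = (-8*sin(u)*sin(v), 8*sin(u)*cos(v), 0). As functions of (u, v):
  E = r_u · r_u = 64,
  F = r_u · r_v = 0,
  G = r_v · r_v = 64*sin(u)^2.
Evaluating at (u, v) = (pi/5, pi/3): E = 64, F = 0, G = 40 - 8*sqrt(5).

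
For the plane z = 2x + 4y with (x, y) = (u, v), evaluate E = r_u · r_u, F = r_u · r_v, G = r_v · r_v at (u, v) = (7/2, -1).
E = 5;  F = 8;  G = 17

Partials: r_u = (1, 0, 2), r_v = (0, 1, 4). As functions of (u, v):
  E = r_u · r_u = 5,
  F = r_u · r_v = 8,
  G = r_v · r_v = 17.
Evaluating at (u, v) = (7/2, -1): E = 5, F = 8, G = 17.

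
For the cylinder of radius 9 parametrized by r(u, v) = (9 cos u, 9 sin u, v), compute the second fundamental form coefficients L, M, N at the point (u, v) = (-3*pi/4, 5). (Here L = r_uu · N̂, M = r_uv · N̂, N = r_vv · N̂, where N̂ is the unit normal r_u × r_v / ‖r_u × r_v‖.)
L = -9;  M = 0;  N = 0

Compute the unit normal N̂(u, v) = (cos(u), sin(u), 0), and the second partials r_uu, r_uv, r_vv. Take dot products:
  L(u, v) = r_uu · N̂ = -9,
  M(u, v) = r_uv · N̂ = 0,
  N(u, v) = r_vv · N̂ = 0.
Evaluating at (u, v) = (-3*pi/4, 5):
  L = -9, M = 0, N = 0.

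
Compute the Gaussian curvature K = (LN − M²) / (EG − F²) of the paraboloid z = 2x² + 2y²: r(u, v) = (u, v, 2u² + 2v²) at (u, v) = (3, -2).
K = 16/43681

Coefficients of the first fundamental form: E = 16*u^2 + 1, F = 16*u*v, G = 16*v^2 + 1.
Coefficients of the second fundamental form: L = 4/sqrt(16*u^2 + 16*v^2 + 1), M = 0, N = 4/sqrt(16*u^2 + 16*v^2 + 1).
Assemble K = (LN − M²)/(EG − F²) = 16/(256*u^4 + 512*u^2*v^2 + 32*u^2 + 256*v^4 + 32*v^2 + 1). At (u, v) = (3, -2): K = 16/43681.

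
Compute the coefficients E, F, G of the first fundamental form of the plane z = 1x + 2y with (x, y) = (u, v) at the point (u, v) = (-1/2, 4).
E = 2;  F = 2;  G = 5

Partials: r_u = (1, 0, 1), r_v = (0, 1, 2). As functions of (u, v):
  E = r_u · r_u = 2,
  F = r_u · r_v = 2,
  G = r_v · r_v = 5.
Evaluating at (u, v) = (-1/2, 4): E = 2, F = 2, G = 5.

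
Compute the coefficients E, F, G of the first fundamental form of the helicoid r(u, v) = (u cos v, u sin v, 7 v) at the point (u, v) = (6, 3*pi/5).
E = 1;  F = 0;  G = 85

Partials: r_u = (cos(v), sin(v), 0), r_v = (-u*sin(v), u*cos(v), 7). As functions of (u, v):
  E = r_u · r_u = 1,
  F = r_u · r_v = 0,
  G = r_v · r_v = u^2 + 49.
Evaluating at (u, v) = (6, 3*pi/5): E = 1, F = 0, G = 85.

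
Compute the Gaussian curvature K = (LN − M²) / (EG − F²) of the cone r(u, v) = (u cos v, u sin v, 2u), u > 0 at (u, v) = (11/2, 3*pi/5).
K = 0

Coefficients of the first fundamental form: E = 5, F = 0, G = u^2.
Coefficients of the second fundamental form: L = 0, M = 0, N = 2*sqrt(5)*u^2/(5*Abs(u)).
Assemble K = (LN − M²)/(EG − F²) = 0. At (u, v) = (11/2, 3*pi/5): K = 0.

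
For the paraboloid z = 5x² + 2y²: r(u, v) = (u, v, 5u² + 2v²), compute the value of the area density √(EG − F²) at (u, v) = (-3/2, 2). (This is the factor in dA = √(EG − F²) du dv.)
√(EG − F²)|_{(-3/2, 2)} = sqrt(290)

E = 100*u^2 + 1, F = 40*u*v, G = 16*v^2 + 1, so EG − F² = 100*u^2 + 16*v^2 + 1. Taking the positive square root: √(EG − F²) = sqrt(100*u^2 + 16*v^2 + 1). At (u, v) = (-3/2, 2): sqrt(290).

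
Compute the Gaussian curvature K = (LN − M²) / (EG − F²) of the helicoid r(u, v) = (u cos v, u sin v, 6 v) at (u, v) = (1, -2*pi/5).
K = -36/1369

Coefficients of the first fundamental form: E = 1, F = 0, G = u^2 + 36.
Coefficients of the second fundamental form: L = 0, M = -6/sqrt(u^2 + 36), N = 0.
Assemble K = (LN − M²)/(EG − F²) = -36/(u^2 + 36)^2. At (u, v) = (1, -2*pi/5): K = -36/1369.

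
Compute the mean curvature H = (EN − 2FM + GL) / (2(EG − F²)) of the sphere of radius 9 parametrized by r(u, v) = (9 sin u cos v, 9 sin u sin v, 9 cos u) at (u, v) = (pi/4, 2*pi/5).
H = -1/9

With E = 81, F = 0, G = 81*sin(u)^2, L = -9*sin(u)/Abs(sin(u)), M = 0, N = -9*sin(u)^3/Abs(sin(u)), assemble
  H = (EN − 2FM + GL) / (2(EG − F²)) = -sin(u)/(9*Abs(sin(u))).
At (u, v) = (pi/4, 2*pi/5): H = -1/9.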